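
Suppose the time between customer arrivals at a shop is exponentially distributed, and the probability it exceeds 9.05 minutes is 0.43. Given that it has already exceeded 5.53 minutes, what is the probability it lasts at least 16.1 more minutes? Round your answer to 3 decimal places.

From e^(−λ·9.05) = 0.43, λ = −ln(0.43)/9.05 = 0.0932564.
Memoryless: P(X > 5.53+16.1 | X > 5.53) = P(X > 16.1) = e^(−0.0932564·16.1) ≈ 0.223.

0.223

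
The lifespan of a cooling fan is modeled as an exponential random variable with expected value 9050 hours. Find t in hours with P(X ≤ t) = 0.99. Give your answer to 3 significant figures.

41700

The rate is λ = 1/9050 = 0.000110497 per hour.
Set 1 − e^(−λt) = 0.99, so t = −ln(0.01)/λ = 4.6052/0.000110497 ≈ 41676.8 hours.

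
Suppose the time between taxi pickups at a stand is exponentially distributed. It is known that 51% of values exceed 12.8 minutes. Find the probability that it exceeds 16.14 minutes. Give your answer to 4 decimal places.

0.4278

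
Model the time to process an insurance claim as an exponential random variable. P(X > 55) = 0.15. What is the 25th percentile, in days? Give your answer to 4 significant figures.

8.340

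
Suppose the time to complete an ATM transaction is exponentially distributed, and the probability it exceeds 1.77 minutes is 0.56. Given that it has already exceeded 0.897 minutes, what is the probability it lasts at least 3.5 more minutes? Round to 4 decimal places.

0.3177

From e^(−λ·1.77) = 0.56, λ = −ln(0.56)/1.77 = 0.327581.
Memoryless: P(X > 0.897+3.5 | X > 0.897) = P(X > 3.5) = e^(−0.327581·3.5) ≈ 0.3177.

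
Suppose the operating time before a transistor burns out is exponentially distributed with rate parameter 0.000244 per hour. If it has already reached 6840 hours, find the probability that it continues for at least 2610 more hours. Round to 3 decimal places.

0.529

The exponential is memoryless, so the remaining time is again Exp(λ): the condition X > 6840 is irrelevant.
P(X > 2610) = e^(−0.63684) ≈ 0.529.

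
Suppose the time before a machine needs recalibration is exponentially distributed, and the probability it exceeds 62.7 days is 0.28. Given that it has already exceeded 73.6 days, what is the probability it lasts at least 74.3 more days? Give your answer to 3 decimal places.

From e^(−λ·62.7) = 0.28, λ = −ln(0.28)/62.7 = 0.0203025.
Memoryless: P(X > 73.6+74.3 | X > 73.6) = P(X > 74.3) = e^(−0.0203025·74.3) ≈ 0.221.

0.221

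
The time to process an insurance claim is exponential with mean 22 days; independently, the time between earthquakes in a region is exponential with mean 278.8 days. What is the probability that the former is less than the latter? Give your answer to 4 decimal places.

0.9269

λ_1 = 1/22 = 0.0454545, λ_2 = 1/278.8 = 0.0035868.
For independent exponentials, P(the former < the latter) = λ_1/(λ_1+λ_2) = 0.0454545/0.0490413 ≈ 0.9269.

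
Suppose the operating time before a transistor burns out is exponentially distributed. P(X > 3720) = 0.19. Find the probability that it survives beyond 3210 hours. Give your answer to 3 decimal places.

0.239

e^(−λ·3720) = 0.19 ⇒ λ = −ln(0.19)/3720 = 0.000446433.
P(X > 3210) = e^(−0.000446433·3210) = e^(−1.4331) ≈ 0.239.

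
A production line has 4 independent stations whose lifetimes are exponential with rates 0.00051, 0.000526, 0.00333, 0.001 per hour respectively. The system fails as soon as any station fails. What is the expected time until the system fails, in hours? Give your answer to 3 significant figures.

The time to first failure is exponential with rate Σλ = 0.00051 + 0.000526 + 0.00333 + 0.001 = 0.005366.
E[min] = 1/Σλ = 1/0.005366 = 186.359 hours.

186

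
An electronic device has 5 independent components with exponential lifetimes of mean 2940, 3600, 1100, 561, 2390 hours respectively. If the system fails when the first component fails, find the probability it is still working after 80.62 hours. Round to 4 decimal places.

0.7404

The first failure time is exponential with rate Σλ_i = 1/2940 + 1/3600 + 1/1100 + 1/561 + 1/2390 = 0.00372795 per hour.
P(min > 80.62) = e^(−0.00372795·80.62) = e^(−0.30055) ≈ 0.7404.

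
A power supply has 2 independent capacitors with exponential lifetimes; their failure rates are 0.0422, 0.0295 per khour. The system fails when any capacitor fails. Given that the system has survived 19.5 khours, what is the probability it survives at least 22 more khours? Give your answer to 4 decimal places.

Time to first failure ~ Exp(Σλ) with Σλ = 0.0717.
By memorylessness, P(T > 19.5+22 | T > 19.5) = P(T > 22) = e^(−0.0717·22) ≈ 0.2065.

0.2065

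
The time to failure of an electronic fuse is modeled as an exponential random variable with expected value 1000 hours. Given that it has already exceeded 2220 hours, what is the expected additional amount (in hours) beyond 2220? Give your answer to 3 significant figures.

1000

The rate is λ = 1/1000 = 0.001 per hour.
By memorylessness, the remaining amount past any threshold is again Exp(λ) with mean 1/λ = 1000 hours.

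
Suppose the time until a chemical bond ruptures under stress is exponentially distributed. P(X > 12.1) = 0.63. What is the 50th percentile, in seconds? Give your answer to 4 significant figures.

e^(−λ·12.1) = 0.63 ⇒ λ = −ln(0.63)/12.1 = 0.0381847.
50th percentile: 1 − e^(−λt) = 0.5, t = −ln(0.5)/λ = 18.1525 seconds.

18.15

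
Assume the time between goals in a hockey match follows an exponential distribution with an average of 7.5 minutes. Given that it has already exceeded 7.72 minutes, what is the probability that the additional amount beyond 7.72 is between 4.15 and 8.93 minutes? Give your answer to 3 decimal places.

The rate is λ = 1/7.5 = 0.133333 per minute.
Memoryless: the residual past 7.72 is again Exp(λ).
P(4.15 < residual < 8.93) = e^(−λ·4.15) − e^(−λ·8.93) = 0.57503 − 0.30402 ≈ 0.271.

0.271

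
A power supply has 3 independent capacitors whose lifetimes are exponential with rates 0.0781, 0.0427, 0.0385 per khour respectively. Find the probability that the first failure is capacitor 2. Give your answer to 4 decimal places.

0.2680

The time to first failure is exponential with rate Σλ = 0.0781 + 0.0427 + 0.0385 = 0.1593.
P(capacitor 2 first) = λ_2/Σλ = 0.0427/0.1593 ≈ 0.2680.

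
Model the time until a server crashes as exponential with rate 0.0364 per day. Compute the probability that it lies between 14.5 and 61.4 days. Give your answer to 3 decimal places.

0.483

P(14.5 < X < 61.4) = e^(−λ·14.5) − e^(−λ·61.4) = 0.58990 − 0.10700 ≈ 0.483.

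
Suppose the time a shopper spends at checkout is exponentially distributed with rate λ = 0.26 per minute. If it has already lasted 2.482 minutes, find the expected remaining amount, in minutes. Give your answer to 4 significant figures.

By memorylessness, the remaining amount past any threshold is again Exp(λ) with mean 1/λ = 3.84615 minutes.

3.846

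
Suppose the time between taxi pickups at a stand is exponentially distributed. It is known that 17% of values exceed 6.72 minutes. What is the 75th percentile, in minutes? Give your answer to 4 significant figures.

5.257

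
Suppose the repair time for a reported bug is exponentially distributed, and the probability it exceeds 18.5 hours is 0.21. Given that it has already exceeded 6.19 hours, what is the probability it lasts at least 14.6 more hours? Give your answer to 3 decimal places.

0.292

From e^(−λ·18.5) = 0.21, λ = −ln(0.21)/18.5 = 0.0843593.
Memoryless: P(X > 6.19+14.6 | X > 6.19) = P(X > 14.6) = e^(−0.0843593·14.6) ≈ 0.292.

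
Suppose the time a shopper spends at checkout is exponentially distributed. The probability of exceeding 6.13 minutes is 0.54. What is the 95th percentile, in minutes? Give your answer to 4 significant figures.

29.80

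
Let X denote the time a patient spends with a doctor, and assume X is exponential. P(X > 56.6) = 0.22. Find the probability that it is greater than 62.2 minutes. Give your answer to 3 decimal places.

e^(−λ·56.6) = 0.22 ⇒ λ = −ln(0.22)/56.6 = 0.0267514.
P(X > 62.2) = e^(−0.0267514·62.2) = e^(−1.6639) ≈ 0.189.

0.189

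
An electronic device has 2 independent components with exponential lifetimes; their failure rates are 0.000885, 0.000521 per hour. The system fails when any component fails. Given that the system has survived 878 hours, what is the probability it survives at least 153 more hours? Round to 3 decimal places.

0.806

Time to first failure ~ Exp(Σλ) with Σλ = 0.001406.
By memorylessness, P(T > 878+153 | T > 878) = P(T > 153) = e^(−0.001406·153) ≈ 0.806.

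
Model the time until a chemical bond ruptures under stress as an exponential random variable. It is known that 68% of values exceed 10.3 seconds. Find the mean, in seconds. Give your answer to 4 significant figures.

26.71

e^(−λ·10.3) = 0.68 ⇒ λ = −ln(0.68)/10.3 = 0.037443.
Mean = 1/λ = 26.7073 seconds.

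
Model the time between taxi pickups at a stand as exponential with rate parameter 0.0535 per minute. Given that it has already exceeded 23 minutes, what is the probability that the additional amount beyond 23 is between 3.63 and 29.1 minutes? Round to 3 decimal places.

0.613

Memoryless: the residual past 23 is again Exp(λ).
P(3.63 < residual < 29.1) = e^(−λ·3.63) − e^(−λ·29.1) = 0.82349 − 0.21080 ≈ 0.613.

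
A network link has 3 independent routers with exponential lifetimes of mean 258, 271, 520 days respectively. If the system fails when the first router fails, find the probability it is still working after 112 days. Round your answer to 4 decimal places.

The first failure time is exponential with rate Σλ_i = 1/258 + 1/271 + 1/520 = 0.00948908 per day.
P(min > 112) = e^(−0.00948908·112) = e^(−1.0628) ≈ 0.3455.

0.3455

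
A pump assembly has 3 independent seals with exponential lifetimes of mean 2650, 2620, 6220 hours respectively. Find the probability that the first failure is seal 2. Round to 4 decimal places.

0.4150

Rates: λ_i = 1/mean_i → 0.000377358, 0.000381679, 0.000160772; Σλ = 0.00091981.
P(seal 2 first) = λ_2/Σλ = 0.000381679/0.00091981 ≈ 0.4150.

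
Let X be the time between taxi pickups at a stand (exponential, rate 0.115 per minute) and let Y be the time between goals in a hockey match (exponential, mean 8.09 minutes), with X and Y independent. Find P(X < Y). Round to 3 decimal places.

0.482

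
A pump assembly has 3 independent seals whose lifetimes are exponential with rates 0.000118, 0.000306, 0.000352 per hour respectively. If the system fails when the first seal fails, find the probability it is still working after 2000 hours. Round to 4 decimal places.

The time to first failure is exponential with rate Σλ = 0.000118 + 0.000306 + 0.000352 = 0.000776.
P(min > 2000) = e^(−0.000776·2000) = e^(−1.552) ≈ 0.2118.

0.2118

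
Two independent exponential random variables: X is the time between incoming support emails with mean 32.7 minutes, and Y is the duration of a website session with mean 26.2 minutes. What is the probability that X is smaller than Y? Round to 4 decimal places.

λ_1 = 1/32.7 = 0.030581, λ_2 = 1/26.2 = 0.0381679.
For independent exponentials, P(X < Y) = λ_1/(λ_1+λ_2) = 0.030581/0.068749 ≈ 0.4448.

0.4448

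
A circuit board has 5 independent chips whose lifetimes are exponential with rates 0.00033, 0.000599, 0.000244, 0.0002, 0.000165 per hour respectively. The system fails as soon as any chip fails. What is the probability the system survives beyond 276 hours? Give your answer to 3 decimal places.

The time to first failure is exponential with rate Σλ = 0.00033 + 0.000599 + 0.000244 + 0.0002 + 0.000165 = 0.001538.
P(min > 276) = e^(−0.001538·276) = e^(−0.42449) ≈ 0.654.

0.654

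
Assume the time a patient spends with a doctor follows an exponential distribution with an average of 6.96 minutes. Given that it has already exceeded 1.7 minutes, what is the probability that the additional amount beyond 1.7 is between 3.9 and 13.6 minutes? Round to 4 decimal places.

The rate is λ = 1/6.96 = 0.143678 per minute.
Memoryless: the residual past 1.7 is again Exp(λ).
P(3.9 < residual < 13.6) = e^(−λ·3.9) − e^(−λ·13.6) = 0.57101 − 0.14170 ≈ 0.4293.

0.4293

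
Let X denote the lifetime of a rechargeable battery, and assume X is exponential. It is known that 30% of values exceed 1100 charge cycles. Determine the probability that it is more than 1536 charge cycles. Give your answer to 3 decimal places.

e^(−λ·1100) = 0.30 ⇒ λ = −ln(0.30)/1100 = 0.00109452.
P(X > 1536) = e^(−0.00109452·1536) = e^(−1.6812) ≈ 0.186.

0.186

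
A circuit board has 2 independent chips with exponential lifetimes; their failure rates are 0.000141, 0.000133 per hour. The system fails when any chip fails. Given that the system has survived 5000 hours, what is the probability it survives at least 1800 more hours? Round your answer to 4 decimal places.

0.6107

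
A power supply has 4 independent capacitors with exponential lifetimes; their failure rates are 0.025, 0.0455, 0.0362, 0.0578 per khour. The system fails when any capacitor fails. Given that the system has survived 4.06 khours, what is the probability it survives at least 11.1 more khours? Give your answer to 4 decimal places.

Time to first failure ~ Exp(Σλ) with Σλ = 0.1645.
By memorylessness, P(T > 4.06+11.1 | T > 4.06) = P(T > 11.1) = e^(−0.1645·11.1) ≈ 0.1611.

0.1611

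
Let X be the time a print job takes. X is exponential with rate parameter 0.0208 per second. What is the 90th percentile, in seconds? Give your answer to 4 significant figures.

110.7

Set 1 − e^(−λt) = 0.9, so t = −ln(0.1)/λ = 2.3026/0.0208 ≈ 110.701 seconds.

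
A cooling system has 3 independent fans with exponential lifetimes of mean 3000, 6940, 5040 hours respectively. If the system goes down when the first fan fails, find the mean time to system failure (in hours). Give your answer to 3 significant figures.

1480

The first failure time is exponential with rate Σλ_i = 1/3000 + 1/6940 + 1/5040 = 0.000675838 per hour.
E[min] = 1/Σλ = 1/0.000675838 = 1479.64 hours.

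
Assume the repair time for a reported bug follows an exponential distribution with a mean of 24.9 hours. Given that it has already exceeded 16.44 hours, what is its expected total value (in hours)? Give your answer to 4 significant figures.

41.34

The rate is λ = 1/24.9 = 0.0401606 per hour.
By memorylessness, E[X | X > 16.44] = 16.44 + 1/λ = 16.44 + 24.9 = 41.34 hours.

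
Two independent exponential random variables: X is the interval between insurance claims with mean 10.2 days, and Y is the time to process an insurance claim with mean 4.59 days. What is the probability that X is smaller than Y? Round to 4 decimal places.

λ_1 = 1/10.2 = 0.0980392, λ_2 = 1/4.59 = 0.217865.
For independent exponentials, P(X < Y) = λ_1/(λ_1+λ_2) = 0.0980392/0.315904 ≈ 0.3103.

0.3103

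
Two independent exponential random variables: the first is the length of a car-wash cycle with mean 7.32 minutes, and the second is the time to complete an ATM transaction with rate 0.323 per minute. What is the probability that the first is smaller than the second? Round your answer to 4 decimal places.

0.2972

λ_1 = 1/7.32 = 0.136612, λ_2 = 0.323.
For independent exponentials, P(the first < the second) = λ_1/(λ_1+λ_2) = 0.136612/0.459612 ≈ 0.2972.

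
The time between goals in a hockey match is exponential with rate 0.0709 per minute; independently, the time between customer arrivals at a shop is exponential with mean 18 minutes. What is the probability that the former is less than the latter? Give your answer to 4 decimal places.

0.5607

λ_1 = 0.0709, λ_2 = 1/18 = 0.0555556.
For independent exponentials, P(the former < the latter) = λ_1/(λ_1+λ_2) = 0.0709/0.126456 ≈ 0.5607.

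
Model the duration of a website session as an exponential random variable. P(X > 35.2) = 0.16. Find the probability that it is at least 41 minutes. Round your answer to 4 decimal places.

e^(−λ·35.2) = 0.16 ⇒ λ = −ln(0.16)/35.2 = 0.052062.
P(X > 41) = e^(−0.052062·41) = e^(−2.1345) ≈ 0.1183.

0.1183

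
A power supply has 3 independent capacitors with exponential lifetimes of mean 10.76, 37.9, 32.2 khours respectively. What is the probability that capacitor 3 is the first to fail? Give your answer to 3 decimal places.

0.207

Rates: λ_i = 1/mean_i → 0.0929368, 0.0263852, 0.0310559; Σλ = 0.150378.
P(capacitor 3 first) = λ_3/Σλ = 0.0310559/0.150378 ≈ 0.207.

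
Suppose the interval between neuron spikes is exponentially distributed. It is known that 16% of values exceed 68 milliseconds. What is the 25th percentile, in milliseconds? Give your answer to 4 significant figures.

e^(−λ·68) = 0.16 ⇒ λ = −ln(0.16)/68 = 0.0269497.
25th percentile: 1 − e^(−λt) = 0.25, t = −ln(0.75)/λ = 10.6748 milliseconds.

10.67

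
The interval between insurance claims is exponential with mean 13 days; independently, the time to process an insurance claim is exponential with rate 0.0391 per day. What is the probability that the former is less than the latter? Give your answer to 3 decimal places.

λ_1 = 1/13 = 0.0769231, λ_2 = 0.0391.
For independent exponentials, P(the former < the latter) = λ_1/(λ_1+λ_2) = 0.0769231/0.116023 ≈ 0.663.

0.663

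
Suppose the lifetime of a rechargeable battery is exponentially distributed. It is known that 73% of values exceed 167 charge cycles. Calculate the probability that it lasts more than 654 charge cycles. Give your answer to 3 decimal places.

e^(−λ·167) = 0.73 ⇒ λ = −ln(0.73)/167 = 0.0018845.
P(X > 654) = e^(−0.0018845·654) = e^(−1.2325) ≈ 0.292.

0.292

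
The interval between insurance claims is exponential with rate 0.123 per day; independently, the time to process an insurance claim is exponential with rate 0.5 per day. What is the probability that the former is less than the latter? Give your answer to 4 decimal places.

λ_1 = 0.123, λ_2 = 0.5.
For independent exponentials, P(the former < the latter) = λ_1/(λ_1+λ_2) = 0.123/0.623 ≈ 0.1974.

0.1974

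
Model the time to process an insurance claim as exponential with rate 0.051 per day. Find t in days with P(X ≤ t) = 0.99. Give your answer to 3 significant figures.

Set 1 − e^(−λt) = 0.99, so t = −ln(0.01)/λ = 4.6052/0.051 ≈ 90.2975 days.

90.3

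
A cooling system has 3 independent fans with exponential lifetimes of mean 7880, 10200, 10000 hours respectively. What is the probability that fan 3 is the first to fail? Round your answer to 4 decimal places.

0.3077

Rates: λ_i = 1/mean_i → 0.000126904, 0.0000980392, 0.0001; Σλ = 0.000324943.
P(fan 3 first) = λ_3/Σλ = 0.0001/0.000324943 ≈ 0.3077.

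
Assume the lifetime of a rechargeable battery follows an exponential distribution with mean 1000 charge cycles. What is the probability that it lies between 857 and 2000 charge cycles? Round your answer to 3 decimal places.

0.289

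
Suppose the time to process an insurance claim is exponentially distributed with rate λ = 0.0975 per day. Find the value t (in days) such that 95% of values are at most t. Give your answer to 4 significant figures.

Set 1 − e^(−λt) = 0.95, so t = −ln(0.05)/λ = 2.9957/0.0975 ≈ 30.7255 days.

30.73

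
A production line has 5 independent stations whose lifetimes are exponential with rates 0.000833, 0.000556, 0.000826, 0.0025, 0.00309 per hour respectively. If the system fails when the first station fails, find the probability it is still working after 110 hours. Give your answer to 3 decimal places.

0.424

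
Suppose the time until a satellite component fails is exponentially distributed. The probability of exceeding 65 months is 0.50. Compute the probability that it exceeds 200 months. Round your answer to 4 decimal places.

e^(−λ·65) = 0.50 ⇒ λ = −ln(0.50)/65 = 0.0106638.
P(X > 200) = e^(−0.0106638·200) = e^(−2.1328) ≈ 0.1185.

0.1185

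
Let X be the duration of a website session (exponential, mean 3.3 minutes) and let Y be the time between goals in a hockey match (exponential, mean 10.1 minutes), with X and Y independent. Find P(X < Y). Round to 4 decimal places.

λ_1 = 1/3.3 = 0.30303, λ_2 = 1/10.1 = 0.0990099.
For independent exponentials, P(X < Y) = λ_1/(λ_1+λ_2) = 0.30303/0.40204 ≈ 0.7537.

0.7537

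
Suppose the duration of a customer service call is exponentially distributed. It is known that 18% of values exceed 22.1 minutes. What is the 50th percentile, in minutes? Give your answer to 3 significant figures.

e^(−λ·22.1) = 0.18 ⇒ λ = −ln(0.18)/22.1 = 0.0775927.
50th percentile: 1 − e^(−λt) = 0.5, t = −ln(0.5)/λ = 8.93315 minutes.

8.93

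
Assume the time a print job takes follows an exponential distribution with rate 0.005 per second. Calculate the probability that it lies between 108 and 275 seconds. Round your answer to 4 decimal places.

P(108 < X < 275) = e^(−λ·108) − e^(−λ·275) = 0.58275 − 0.25284 ≈ 0.3299.

0.3299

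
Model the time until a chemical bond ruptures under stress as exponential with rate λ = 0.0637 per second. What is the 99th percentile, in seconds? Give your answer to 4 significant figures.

72.29

Set 1 − e^(−λt) = 0.99, so t = −ln(0.01)/λ = 4.6052/0.0637 ≈ 72.2947 seconds.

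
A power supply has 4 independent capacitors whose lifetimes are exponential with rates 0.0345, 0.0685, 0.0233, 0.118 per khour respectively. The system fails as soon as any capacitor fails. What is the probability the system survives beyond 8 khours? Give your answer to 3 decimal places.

0.142

The time to first failure is exponential with rate Σλ = 0.0345 + 0.0685 + 0.0233 + 0.118 = 0.2443.
P(min > 8) = e^(−0.2443·8) = e^(−1.9544) ≈ 0.142.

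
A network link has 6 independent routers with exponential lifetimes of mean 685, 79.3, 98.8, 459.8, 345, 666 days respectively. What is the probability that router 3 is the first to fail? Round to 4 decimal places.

Rates: λ_i = 1/mean_i → 0.00145985, 0.0126103, 0.0101215, 0.00217486, 0.00289855, 0.0015015; Σλ = 0.0307666.
P(router 3 first) = λ_3/Σλ = 0.0101215/0.0307666 ≈ 0.3290.

0.3290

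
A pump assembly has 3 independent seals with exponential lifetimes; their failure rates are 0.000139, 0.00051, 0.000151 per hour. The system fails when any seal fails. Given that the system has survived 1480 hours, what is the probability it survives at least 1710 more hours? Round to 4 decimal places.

0.2546

Time to first failure ~ Exp(Σλ) with Σλ = 0.0008.
By memorylessness, P(T > 1480+1710 | T > 1480) = P(T > 1710) = e^(−0.0008·1710) ≈ 0.2546.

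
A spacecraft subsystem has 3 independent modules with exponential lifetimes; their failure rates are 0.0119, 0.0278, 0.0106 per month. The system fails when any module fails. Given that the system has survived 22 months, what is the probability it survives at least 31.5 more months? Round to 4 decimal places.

0.2051

Time to first failure ~ Exp(Σλ) with Σλ = 0.0503.
By memorylessness, P(T > 22+31.5 | T > 22) = P(T > 31.5) = e^(−0.0503·31.5) ≈ 0.2051.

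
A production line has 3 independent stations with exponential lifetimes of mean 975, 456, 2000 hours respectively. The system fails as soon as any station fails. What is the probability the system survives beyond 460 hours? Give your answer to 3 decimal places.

0.181

The first failure time is exponential with rate Σλ_i = 1/975 + 1/456 + 1/2000 = 0.00371862 per hour.
P(min > 460) = e^(−0.00371862·460) = e^(−1.7106) ≈ 0.181.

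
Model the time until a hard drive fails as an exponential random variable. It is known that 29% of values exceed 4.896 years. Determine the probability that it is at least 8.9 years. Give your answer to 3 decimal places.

0.105

e^(−λ·4.896) = 0.29 ⇒ λ = −ln(0.29)/4.896 = 0.252834.
P(X > 8.9) = e^(−0.252834·8.9) = e^(−2.2502) ≈ 0.105.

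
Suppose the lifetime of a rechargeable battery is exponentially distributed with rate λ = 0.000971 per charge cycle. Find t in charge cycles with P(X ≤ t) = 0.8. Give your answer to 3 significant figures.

1660

Set 1 − e^(−λt) = 0.8, so t = −ln(0.2)/λ = 1.6094/0.000971 ≈ 1657.51 charge cycles.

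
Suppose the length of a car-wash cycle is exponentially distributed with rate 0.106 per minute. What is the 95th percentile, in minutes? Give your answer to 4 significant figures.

Set 1 − e^(−λt) = 0.95, so t = −ln(0.05)/λ = 2.9957/0.106 ≈ 28.2616 minutes.

28.26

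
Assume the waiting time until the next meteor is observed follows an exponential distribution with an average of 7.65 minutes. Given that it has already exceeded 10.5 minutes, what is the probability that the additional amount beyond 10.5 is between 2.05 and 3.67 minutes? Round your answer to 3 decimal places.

The rate is λ = 1/7.65 = 0.130719 per minute.
Memoryless: the residual past 10.5 is again Exp(λ).
P(2.05 < residual < 3.67) = e^(−λ·2.05) − e^(−λ·3.67) = 0.76493 − 0.61895 ≈ 0.146.

0.146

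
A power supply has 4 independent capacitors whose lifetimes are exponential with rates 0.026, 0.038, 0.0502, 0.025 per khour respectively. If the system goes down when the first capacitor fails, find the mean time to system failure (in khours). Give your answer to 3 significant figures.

7.18

The time to first failure is exponential with rate Σλ = 0.026 + 0.038 + 0.0502 + 0.025 = 0.1392.
E[min] = 1/Σλ = 1/0.1392 = 7.18391 khours.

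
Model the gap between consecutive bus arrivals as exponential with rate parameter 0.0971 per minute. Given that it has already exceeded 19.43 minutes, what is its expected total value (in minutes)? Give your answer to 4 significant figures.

29.73

By memorylessness, E[X | X > 19.43] = 19.43 + 1/λ = 19.43 + 10.2987 = 29.7287 minutes.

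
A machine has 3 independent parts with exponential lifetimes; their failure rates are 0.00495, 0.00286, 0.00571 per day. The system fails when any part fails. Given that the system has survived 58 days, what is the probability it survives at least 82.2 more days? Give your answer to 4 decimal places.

0.3291

Time to first failure ~ Exp(Σλ) with Σλ = 0.01352.
By memorylessness, P(T > 58+82.2 | T > 58) = P(T > 82.2) = e^(−0.01352·82.2) ≈ 0.3291.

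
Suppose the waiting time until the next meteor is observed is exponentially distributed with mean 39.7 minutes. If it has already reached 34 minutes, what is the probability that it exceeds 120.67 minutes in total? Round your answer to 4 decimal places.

The rate is λ = 1/39.7 = 0.0251889 per minute.
P(X > s+t | X > s) = e^(−λ(s+t))/e^(−λs) = e^(−λt), independent of s = 34.
P(X > 86.67) = e^(−2.1831) ≈ 0.1127.

0.1127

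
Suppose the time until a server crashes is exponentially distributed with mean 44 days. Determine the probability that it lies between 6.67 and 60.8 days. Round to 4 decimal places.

The rate is λ = 1/44 = 0.0227273 per day.
P(6.67 < X < 60.8) = e^(−λ·6.67) − e^(−λ·60.8) = 0.85934 − 0.25112 ≈ 0.6082.

0.6082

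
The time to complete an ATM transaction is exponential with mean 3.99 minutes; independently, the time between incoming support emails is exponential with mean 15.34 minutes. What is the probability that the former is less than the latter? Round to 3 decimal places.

0.794

λ_1 = 1/3.99 = 0.250627, λ_2 = 1/15.34 = 0.065189.
For independent exponentials, P(the former < the latter) = λ_1/(λ_1+λ_2) = 0.250627/0.315816 ≈ 0.794.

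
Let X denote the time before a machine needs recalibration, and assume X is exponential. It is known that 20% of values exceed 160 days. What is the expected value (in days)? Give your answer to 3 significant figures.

99.4

e^(−λ·160) = 0.20 ⇒ λ = −ln(0.20)/160 = 0.010059.
Mean = 1/λ = 99.4136 days.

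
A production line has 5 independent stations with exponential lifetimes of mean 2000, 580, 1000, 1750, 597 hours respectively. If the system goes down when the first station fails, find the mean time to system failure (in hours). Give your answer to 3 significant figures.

The first failure time is exponential with rate Σλ_i = 1/2000 + 1/580 + 1/1000 + 1/1750 + 1/597 = 0.00547061 per hour.
E[min] = 1/Σλ = 1/0.00547061 = 182.795 hours.

183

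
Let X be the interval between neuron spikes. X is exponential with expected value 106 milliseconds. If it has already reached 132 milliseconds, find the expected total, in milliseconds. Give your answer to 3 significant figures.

238

The rate is λ = 1/106 = 0.00943396 per millisecond.
By memorylessness, E[X | X > 132] = 132 + 1/λ = 132 + 106 = 238 milliseconds.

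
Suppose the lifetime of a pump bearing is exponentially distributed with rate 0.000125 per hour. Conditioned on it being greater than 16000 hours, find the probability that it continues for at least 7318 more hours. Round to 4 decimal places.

By the memoryless property, P(X > 16000+7318 | X > 16000) = P(X > 7318).
P(X > 7318) = e^(−0.91475) ≈ 0.4006.

0.4006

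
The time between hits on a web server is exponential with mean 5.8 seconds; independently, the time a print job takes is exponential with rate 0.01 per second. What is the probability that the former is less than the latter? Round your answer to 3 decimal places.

0.945

λ_1 = 1/5.8 = 0.172414, λ_2 = 0.01.
For independent exponentials, P(the former < the latter) = λ_1/(λ_1+λ_2) = 0.172414/0.182414 ≈ 0.945.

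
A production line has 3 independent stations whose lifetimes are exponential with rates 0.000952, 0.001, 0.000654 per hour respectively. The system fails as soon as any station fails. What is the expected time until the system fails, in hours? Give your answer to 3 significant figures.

384

The time to first failure is exponential with rate Σλ = 0.000952 + 0.001 + 0.000654 = 0.002606.
E[min] = 1/Σλ = 1/0.002606 = 383.73 hours.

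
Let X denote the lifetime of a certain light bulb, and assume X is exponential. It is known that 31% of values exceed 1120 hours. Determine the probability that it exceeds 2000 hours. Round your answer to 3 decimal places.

e^(−λ·1120) = 0.31 ⇒ λ = −ln(0.31)/1120 = 0.0010457.
P(X > 2000) = e^(−0.0010457·2000) = e^(−2.0914) ≈ 0.124.

0.124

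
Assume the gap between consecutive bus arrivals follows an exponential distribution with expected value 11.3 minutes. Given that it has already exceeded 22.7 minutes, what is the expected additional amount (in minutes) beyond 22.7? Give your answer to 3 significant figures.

The rate is λ = 1/11.3 = 0.0884956 per minute.
By memorylessness, the remaining amount past any threshold is again Exp(λ) with mean 1/λ = 11.3 minutes.

11.3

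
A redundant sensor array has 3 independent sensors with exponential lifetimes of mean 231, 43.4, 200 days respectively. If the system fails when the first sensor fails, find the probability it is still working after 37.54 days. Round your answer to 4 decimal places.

0.2967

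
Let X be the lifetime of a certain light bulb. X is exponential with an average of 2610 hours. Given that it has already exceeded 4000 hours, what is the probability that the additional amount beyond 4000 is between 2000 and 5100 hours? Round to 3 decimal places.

0.323

The rate is λ = 1/2610 = 0.000383142 per hour.
Memoryless: the residual past 4000 is again Exp(λ).
P(2000 < residual < 5100) = e^(−λ·2000) − e^(−λ·5100) = 0.46474 − 0.14170 ≈ 0.323.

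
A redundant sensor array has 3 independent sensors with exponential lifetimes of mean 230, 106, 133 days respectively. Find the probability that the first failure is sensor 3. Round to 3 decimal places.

0.353

Rates: λ_i = 1/mean_i → 0.00434783, 0.00943396, 0.0075188; Σλ = 0.0213006.
P(sensor 3 first) = λ_3/Σλ = 0.0075188/0.0213006 ≈ 0.353.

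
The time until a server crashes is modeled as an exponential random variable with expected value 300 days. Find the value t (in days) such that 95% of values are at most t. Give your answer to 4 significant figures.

898.7

The rate is λ = 1/300 = 0.00333333 per day.
Set 1 − e^(−λt) = 0.95, so t = −ln(0.05)/λ = 2.9957/0.00333333 ≈ 898.72 days.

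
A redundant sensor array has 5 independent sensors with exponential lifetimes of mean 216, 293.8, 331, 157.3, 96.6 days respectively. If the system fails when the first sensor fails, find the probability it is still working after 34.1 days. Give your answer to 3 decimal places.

0.388

The first failure time is exponential with rate Σλ_i = 1/216 + 1/293.8 + 1/331 + 1/157.3 + 1/96.6 = 0.0277637 per day.
P(min > 34.1) = e^(−0.0277637·34.1) = e^(−0.94674) ≈ 0.388.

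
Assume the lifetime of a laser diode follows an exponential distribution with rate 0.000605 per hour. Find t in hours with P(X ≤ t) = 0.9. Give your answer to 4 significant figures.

Set 1 − e^(−λt) = 0.9, so t = −ln(0.1)/λ = 2.3026/0.000605 ≈ 3805.93 hours.

3806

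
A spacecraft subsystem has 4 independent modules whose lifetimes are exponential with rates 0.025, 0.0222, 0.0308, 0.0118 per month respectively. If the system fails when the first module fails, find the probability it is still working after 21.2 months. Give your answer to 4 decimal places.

The time to first failure is exponential with rate Σλ = 0.025 + 0.0222 + 0.0308 + 0.0118 = 0.0898.
P(min > 21.2) = e^(−0.0898·21.2) = e^(−1.9038) ≈ 0.1490.

0.1490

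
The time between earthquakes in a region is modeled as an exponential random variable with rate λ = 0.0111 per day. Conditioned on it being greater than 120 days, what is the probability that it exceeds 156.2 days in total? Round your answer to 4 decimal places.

0.6691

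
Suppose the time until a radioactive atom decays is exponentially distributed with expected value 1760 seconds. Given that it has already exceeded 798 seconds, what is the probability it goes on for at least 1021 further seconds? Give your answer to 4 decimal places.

0.5598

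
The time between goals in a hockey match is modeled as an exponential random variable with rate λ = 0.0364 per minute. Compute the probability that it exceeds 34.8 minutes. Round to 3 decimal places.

0.282

P(X > 34.8) = e^(−λ·34.8) = e^(−1.2667) ≈ 0.282.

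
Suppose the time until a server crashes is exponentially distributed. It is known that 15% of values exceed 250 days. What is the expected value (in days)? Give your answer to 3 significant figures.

132

e^(−λ·250) = 0.15 ⇒ λ = −ln(0.15)/250 = 0.00758848.
Mean = 1/λ = 131.779 days.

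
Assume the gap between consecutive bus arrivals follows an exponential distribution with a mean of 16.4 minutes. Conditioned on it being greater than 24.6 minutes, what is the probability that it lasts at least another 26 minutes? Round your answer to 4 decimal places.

0.2049

The rate is λ = 1/16.4 = 0.0609756 per minute.
By the memoryless property, P(X > 24.6+26 | X > 24.6) = P(X > 26).
P(X > 26) = e^(−1.5854) ≈ 0.2049.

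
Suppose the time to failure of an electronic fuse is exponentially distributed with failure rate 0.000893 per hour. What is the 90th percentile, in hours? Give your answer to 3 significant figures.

Set 1 − e^(−λt) = 0.9, so t = −ln(0.1)/λ = 2.3026/0.000893 ≈ 2578.48 hours.

2580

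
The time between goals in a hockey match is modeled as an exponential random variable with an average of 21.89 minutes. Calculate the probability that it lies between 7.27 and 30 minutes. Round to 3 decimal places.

0.463

The rate is λ = 1/21.89 = 0.045683 per minute.
P(7.27 < X < 30) = e^(−λ·7.27) − e^(−λ·30) = 0.71740 − 0.25398 ≈ 0.463.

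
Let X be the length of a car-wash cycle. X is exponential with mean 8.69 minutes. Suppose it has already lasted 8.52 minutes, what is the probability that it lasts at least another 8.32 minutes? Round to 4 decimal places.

0.3839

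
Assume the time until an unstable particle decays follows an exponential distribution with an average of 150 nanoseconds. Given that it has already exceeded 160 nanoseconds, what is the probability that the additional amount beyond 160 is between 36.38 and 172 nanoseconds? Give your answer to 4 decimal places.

The rate is λ = 1/150 = 0.00666667 per nanosecond.
Memoryless: the residual past 160 is again Exp(λ).
P(36.38 < residual < 172) = e^(−λ·36.38) − e^(−λ·172) = 0.78464 − 0.31769 ≈ 0.4669.

0.4669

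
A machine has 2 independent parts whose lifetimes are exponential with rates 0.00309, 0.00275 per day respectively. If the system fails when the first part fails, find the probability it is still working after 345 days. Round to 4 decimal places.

The time to first failure is exponential with rate Σλ = 0.00309 + 0.00275 = 0.00584.
P(min > 345) = e^(−0.00584·345) = e^(−2.0148) ≈ 0.1333.

0.1333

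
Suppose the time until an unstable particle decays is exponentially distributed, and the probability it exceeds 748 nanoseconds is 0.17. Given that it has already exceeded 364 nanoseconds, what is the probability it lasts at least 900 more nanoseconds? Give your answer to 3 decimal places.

From e^(−λ·748) = 0.17, λ = −ln(0.17)/748 = 0.00236893.
Memoryless: P(X > 364+900 | X > 364) = P(X > 900) = e^(−0.00236893·900) ≈ 0.119.

0.119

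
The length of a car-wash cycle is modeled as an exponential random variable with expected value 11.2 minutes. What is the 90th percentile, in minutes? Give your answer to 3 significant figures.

The rate is λ = 1/11.2 = 0.0892857 per minute.
Set 1 − e^(−λt) = 0.9, so t = −ln(0.1)/λ = 2.3026/0.0892857 ≈ 25.789 minutes.

25.8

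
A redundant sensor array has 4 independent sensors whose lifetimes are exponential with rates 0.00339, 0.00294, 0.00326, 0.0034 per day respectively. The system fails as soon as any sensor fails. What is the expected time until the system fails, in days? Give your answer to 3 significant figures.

The time to first failure is exponential with rate Σλ = 0.00339 + 0.00294 + 0.00326 + 0.0034 = 0.01299.
E[min] = 1/Σλ = 1/0.01299 = 76.9823 days.

77.0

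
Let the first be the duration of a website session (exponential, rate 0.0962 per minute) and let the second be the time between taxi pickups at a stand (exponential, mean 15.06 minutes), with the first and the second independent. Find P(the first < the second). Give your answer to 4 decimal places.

λ_1 = 0.0962, λ_2 = 1/15.06 = 0.0664011.
For independent exponentials, P(the first < the second) = λ_1/(λ_1+λ_2) = 0.0962/0.162601 ≈ 0.5916.

0.5916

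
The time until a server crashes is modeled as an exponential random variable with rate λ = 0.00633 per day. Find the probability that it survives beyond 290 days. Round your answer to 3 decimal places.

P(X > 290) = e^(−λ·290) = e^(−1.8357) ≈ 0.160.

0.160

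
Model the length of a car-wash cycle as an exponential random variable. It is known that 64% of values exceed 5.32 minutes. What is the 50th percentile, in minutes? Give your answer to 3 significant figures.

8.26

e^(−λ·5.32) = 0.64 ⇒ λ = −ln(0.64)/5.32 = 0.0838886.
50th percentile: 1 − e^(−λt) = 0.5, t = −ln(0.5)/λ = 8.26271 minutes.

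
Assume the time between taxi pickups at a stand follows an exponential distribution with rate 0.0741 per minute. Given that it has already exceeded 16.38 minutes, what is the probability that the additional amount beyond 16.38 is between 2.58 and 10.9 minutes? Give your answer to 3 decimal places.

0.380

Memoryless: the residual past 16.38 is again Exp(λ).
P(2.58 < residual < 10.9) = e^(−λ·2.58) − e^(−λ·10.9) = 0.82599 − 0.44589 ≈ 0.380.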